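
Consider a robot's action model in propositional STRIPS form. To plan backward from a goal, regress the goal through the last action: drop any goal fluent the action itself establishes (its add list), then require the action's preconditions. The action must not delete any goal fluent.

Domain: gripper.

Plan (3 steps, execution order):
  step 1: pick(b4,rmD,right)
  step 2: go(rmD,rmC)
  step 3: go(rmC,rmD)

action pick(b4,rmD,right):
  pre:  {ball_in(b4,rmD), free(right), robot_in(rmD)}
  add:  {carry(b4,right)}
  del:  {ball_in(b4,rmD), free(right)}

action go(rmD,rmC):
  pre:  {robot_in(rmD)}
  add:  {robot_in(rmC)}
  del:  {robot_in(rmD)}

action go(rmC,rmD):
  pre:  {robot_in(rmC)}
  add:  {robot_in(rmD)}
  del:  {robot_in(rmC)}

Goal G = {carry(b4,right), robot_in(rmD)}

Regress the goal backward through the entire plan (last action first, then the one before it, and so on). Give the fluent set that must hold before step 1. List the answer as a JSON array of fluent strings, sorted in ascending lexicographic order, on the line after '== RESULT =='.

Work backward from the goal:
  through step 3 (go(rmC,rmD)): drop {robot_in(rmD)}, keep {carry(b4,right)}, require {robot_in(rmC)}
    → {carry(b4,right), robot_in(rmC)}
  through step 2 (go(rmD,rmC)): drop {robot_in(rmC)}, keep {carry(b4,right)}, require {robot_in(rmD)}
    → {carry(b4,right), robot_in(rmD)}
  through step 1 (pick(b4,rmD,right)): drop {carry(b4,right)}, keep {robot_in(rmD)}, require {ball_in(b4,rmD), free(right), robot_in(rmD)}
    → {ball_in(b4,rmD), free(right), robot_in(rmD)}

== RESULT ==
["ball_in(b4,rmD)", "free(right)", "robot_in(rmD)"]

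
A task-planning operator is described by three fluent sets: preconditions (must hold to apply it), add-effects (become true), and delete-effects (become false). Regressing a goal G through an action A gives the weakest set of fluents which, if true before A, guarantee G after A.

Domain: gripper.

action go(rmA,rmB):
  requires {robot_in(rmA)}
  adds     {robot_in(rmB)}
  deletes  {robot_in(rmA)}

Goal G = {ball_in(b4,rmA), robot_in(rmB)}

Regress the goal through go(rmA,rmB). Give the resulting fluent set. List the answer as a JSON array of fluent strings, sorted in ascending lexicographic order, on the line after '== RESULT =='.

Regress:
  G ∩ del = {}  (empty — regression defined)
  G \ add = {ball_in(b4,rmA), robot_in(rmB)} \ {robot_in(rmB)} = {ball_in(b4,rmA)}
  ∪ pre   = {ball_in(b4,rmA)} ∪ {robot_in(rmA)}
          = {ball_in(b4,rmA), robot_in(rmA)}

== RESULT ==
["ball_in(b4,rmA)", "robot_in(rmA)"]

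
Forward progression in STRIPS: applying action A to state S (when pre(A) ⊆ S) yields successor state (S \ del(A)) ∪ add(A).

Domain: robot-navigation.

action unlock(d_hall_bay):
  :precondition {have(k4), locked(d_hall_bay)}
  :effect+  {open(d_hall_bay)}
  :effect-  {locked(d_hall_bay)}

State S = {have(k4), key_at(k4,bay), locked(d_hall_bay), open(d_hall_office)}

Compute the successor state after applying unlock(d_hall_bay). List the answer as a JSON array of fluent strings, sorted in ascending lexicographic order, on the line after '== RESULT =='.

Compute (S \ del) ∪ add:
  pre ⊆ S: {have(k4), locked(d_hall_bay)} ⊆ S  — applicable
  S \ del = {have(k4), key_at(k4,bay), open(d_hall_office)}
  ∪ add   = {have(k4), key_at(k4,bay), open(d_hall_bay), open(d_hall_office)}

== RESULT ==
["have(k4)", "key_at(k4,bay)", "open(d_hall_bay)", "open(d_hall_office)"]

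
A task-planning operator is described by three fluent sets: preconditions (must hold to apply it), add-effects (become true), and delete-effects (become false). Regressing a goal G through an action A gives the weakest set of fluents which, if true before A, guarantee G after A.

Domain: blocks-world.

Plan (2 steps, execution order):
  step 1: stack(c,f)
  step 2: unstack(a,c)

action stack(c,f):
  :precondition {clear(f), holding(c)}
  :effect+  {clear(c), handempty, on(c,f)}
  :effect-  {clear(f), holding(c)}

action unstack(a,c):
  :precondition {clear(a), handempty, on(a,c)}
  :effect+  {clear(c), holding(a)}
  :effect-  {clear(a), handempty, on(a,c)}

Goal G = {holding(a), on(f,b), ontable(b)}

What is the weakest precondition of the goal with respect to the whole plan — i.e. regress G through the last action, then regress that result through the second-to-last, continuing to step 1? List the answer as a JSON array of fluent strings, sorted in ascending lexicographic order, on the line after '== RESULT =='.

Work backward from the goal:
  through step 2 (unstack(a,c)): drop {holding(a)}, keep {on(f,b), ontable(b)}, require {clear(a), handempty, on(a,c)}
    → {clear(a), handempty, on(a,c), on(f,b), ontable(b)}
  through step 1 (stack(c,f)): drop {handempty}, keep {clear(a), on(a,c), on(f,b), ontable(b)}, require {clear(f), holding(c)}
    → {clear(a), clear(f), holding(c), on(a,c), on(f,b), ontable(b)}

== RESULT ==
["clear(a)", "clear(f)", "holding(c)", "on(a,c)", "on(f,b)", "ontable(b)"]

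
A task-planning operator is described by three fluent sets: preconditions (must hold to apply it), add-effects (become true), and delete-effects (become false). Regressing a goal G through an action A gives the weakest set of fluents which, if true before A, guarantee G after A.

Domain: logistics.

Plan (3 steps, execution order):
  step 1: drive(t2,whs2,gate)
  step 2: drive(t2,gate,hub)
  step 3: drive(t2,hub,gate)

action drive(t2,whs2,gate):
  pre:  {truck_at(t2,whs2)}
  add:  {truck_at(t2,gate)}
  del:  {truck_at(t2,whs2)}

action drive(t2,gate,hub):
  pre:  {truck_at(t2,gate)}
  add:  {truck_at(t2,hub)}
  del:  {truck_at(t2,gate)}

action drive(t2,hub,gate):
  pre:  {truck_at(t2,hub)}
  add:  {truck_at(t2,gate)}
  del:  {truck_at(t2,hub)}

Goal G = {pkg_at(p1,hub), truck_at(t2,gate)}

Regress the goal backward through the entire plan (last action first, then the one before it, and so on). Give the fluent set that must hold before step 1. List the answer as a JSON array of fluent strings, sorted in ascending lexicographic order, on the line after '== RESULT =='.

Regress step by step:
  through step 3 (drive(t2,hub,gate)): drop {truck_at(t2,gate)}, keep {pkg_at(p1,hub)}, require {truck_at(t2,hub)}
    → {pkg_at(p1,hub), truck_at(t2,hub)}
  through step 2 (drive(t2,gate,hub)): drop {truck_at(t2,hub)}, keep {pkg_at(p1,hub)}, require {truck_at(t2,gate)}
    → {pkg_at(p1,hub), truck_at(t2,gate)}
  through step 1 (drive(t2,whs2,gate)): drop {truck_at(t2,gate)}, keep {pkg_at(p1,hub)}, require {truck_at(t2,whs2)}
    → {pkg_at(p1,hub), truck_at(t2,whs2)}

== RESULT ==
["pkg_at(p1,hub)", "truck_at(t2,whs2)"]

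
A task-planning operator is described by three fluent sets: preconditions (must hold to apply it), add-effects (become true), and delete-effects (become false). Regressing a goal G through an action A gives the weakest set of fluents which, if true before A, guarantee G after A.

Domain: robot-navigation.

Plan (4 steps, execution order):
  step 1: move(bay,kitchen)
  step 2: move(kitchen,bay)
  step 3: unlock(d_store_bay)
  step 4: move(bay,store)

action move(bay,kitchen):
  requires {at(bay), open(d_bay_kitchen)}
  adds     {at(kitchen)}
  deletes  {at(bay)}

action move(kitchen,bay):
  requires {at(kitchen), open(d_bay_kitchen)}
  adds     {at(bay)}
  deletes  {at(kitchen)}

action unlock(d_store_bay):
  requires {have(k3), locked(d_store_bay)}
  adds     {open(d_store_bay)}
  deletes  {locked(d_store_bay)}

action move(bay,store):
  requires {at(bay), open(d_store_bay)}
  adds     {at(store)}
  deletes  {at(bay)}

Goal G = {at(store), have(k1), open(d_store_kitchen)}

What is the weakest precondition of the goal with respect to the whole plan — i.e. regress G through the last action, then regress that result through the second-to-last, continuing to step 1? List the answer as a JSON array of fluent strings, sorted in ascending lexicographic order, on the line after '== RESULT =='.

Work backward from the goal:
  through step 4 (move(bay,store)): drop {at(store)}, keep {have(k1), open(d_store_kitchen)}, require {at(bay), open(d_store_bay)}
    → {at(bay), have(k1), open(d_store_bay), open(d_store_kitchen)}
  through step 3 (unlock(d_store_bay)): drop {open(d_store_bay)}, keep {at(bay), have(k1), open(d_store_kitchen)}, require {have(k3), locked(d_store_bay)}
    → {at(bay), have(k1), have(k3), locked(d_store_bay), open(d_store_kitchen)}
  through step 2 (move(kitchen,bay)): drop {at(bay)}, keep {have(k1), have(k3), locked(d_store_bay), open(d_store_kitchen)}, require {at(kitchen), open(d_bay_kitchen)}
    → {at(kitchen), have(k1), have(k3), locked(d_store_bay), open(d_bay_kitchen), open(d_store_kitchen)}
  through step 1 (move(bay,kitchen)): drop {at(kitchen)}, keep {have(k1), have(k3), locked(d_store_bay), open(d_bay_kitchen), open(d_store_kitchen)}, require {at(bay), open(d_bay_kitchen)}
    → {at(bay), have(k1), have(k3), locked(d_store_bay), open(d_bay_kitchen), open(d_store_kitchen)}

== RESULT ==
["at(bay)", "have(k1)", "have(k3)", "locked(d_store_bay)", "open(d_bay_kitchen)", "open(d_store_kitchen)"]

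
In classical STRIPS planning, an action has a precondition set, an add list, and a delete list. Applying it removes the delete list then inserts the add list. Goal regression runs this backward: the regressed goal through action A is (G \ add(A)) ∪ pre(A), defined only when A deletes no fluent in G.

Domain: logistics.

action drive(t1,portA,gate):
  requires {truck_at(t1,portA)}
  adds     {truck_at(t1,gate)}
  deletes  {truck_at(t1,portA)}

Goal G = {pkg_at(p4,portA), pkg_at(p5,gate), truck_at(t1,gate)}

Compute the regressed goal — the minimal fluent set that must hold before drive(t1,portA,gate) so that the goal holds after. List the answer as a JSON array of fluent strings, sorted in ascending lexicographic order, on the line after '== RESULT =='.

Regress:
  G ∩ del = {}  (empty — regression defined)
  G \ add = {pkg_at(p4,portA), pkg_at(p5,gate), truck_at(t1,gate)} \ {truck_at(t1,gate)} = {pkg_at(p4,portA), pkg_at(p5,gate)}
  ∪ pre   = {pkg_at(p4,portA), pkg_at(p5,gate)} ∪ {truck_at(t1,portA)}
          = {pkg_at(p4,portA), pkg_at(p5,gate), truck_at(t1,portA)}

== RESULT ==
["pkg_at(p4,portA)", "pkg_at(p5,gate)", "truck_at(t1,portA)"]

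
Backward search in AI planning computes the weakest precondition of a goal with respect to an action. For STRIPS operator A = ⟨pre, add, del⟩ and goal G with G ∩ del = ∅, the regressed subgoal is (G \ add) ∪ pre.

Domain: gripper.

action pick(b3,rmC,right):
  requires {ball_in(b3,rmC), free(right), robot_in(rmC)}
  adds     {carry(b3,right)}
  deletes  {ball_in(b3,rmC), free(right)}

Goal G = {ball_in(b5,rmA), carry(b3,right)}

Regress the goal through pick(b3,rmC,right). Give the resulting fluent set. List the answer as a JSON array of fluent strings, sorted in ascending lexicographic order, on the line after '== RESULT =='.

Regress:
  G ∩ del = {}  (empty — regression defined)
  G \ add = {ball_in(b5,rmA), carry(b3,right)} \ {carry(b3,right)} = {ball_in(b5,rmA)}
  ∪ pre   = {ball_in(b5,rmA)} ∪ {ball_in(b3,rmC), free(right), robot_in(rmC)}
          = {ball_in(b3,rmC), ball_in(b5,rmA), free(right), robot_in(rmC)}

== RESULT ==
["ball_in(b3,rmC)", "ball_in(b5,rmA)", "free(right)", "robot_in(rmC)"]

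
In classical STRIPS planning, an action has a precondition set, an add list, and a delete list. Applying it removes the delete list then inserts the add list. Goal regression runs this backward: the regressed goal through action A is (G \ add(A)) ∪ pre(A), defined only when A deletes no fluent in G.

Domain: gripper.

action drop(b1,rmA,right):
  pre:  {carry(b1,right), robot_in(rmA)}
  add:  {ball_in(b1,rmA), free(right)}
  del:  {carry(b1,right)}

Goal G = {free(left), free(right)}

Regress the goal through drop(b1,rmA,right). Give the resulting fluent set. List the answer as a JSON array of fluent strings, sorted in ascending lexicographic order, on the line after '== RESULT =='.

Compute (G \ add) ∪ pre:
  G ∩ del = {}  (empty — regression defined)
  G \ add = {free(left), free(right)} \ {ball_in(b1,rmA), free(right)} = {free(left)}
  ∪ pre   = {free(left)} ∪ {carry(b1,right), robot_in(rmA)}
          = {carry(b1,right), free(left), robot_in(rmA)}

== RESULT ==
["carry(b1,right)", "free(left)", "robot_in(rmA)"]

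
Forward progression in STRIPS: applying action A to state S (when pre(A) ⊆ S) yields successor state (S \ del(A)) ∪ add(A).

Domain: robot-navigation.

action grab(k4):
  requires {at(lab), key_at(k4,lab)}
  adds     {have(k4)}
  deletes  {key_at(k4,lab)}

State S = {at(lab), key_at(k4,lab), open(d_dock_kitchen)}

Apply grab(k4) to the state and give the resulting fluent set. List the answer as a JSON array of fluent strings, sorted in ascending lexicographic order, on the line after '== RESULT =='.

Compute (S \ del) ∪ add:
  pre ⊆ S: {at(lab), key_at(k4,lab)} ⊆ S  — applicable
  S \ del = {at(lab), open(d_dock_kitchen)}
  ∪ add   = {at(lab), have(k4), open(d_dock_kitchen)}

== RESULT ==
["at(lab)", "have(k4)", "open(d_dock_kitchen)"]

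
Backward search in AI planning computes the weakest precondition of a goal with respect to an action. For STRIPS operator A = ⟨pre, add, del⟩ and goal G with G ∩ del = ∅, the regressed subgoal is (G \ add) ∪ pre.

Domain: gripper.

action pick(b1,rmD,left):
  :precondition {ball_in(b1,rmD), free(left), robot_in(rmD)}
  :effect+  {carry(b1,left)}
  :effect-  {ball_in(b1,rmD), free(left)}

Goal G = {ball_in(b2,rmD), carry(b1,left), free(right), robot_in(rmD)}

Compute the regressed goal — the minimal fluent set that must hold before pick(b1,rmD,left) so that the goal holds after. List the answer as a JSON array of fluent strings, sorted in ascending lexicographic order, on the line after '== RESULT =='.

Compute (G \ add) ∪ pre:
  G ∩ del = {}  (empty — regression defined)
  G \ add = {ball_in(b2,rmD), carry(b1,left), free(right), robot_in(rmD)} \ {carry(b1,left)} = {ball_in(b2,rmD), free(right), robot_in(rmD)}
  ∪ pre   = {ball_in(b2,rmD), free(right), robot_in(rmD)} ∪ {ball_in(b1,rmD), free(left), robot_in(rmD)}
          = {ball_in(b1,rmD), ball_in(b2,rmD), free(left), free(right), robot_in(rmD)}

== RESULT ==
["ball_in(b1,rmD)", "ball_in(b2,rmD)", "free(left)", "free(right)", "robot_in(rmD)"]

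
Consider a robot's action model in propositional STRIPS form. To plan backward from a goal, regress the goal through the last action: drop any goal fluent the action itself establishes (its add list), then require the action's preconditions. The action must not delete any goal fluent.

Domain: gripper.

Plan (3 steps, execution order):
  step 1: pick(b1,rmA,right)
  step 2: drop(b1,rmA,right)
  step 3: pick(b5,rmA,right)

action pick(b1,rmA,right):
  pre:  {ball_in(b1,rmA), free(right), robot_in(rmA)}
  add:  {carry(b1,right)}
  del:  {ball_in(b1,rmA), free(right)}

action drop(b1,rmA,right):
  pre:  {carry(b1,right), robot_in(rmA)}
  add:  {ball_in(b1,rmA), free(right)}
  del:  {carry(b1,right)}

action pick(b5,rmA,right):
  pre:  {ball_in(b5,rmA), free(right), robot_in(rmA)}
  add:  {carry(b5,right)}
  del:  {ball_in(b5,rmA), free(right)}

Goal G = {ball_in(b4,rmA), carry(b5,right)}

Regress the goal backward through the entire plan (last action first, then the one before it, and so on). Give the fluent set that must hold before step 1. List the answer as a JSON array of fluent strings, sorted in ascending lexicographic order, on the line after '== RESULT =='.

Regress step by step:
  through step 3 (pick(b5,rmA,right)): drop {carry(b5,right)}, keep {ball_in(b4,rmA)}, require {ball_in(b5,rmA), free(right), robot_in(rmA)}
    → {ball_in(b4,rmA), ball_in(b5,rmA), free(right), robot_in(rmA)}
  through step 2 (drop(b1,rmA,right)): drop {free(right)}, keep {ball_in(b4,rmA), ball_in(b5,rmA), robot_in(rmA)}, require {carry(b1,right), robot_in(rmA)}
    → {ball_in(b4,rmA), ball_in(b5,rmA), carry(b1,right), robot_in(rmA)}
  through step 1 (pick(b1,rmA,right)): drop {carry(b1,right)}, keep {ball_in(b4,rmA), ball_in(b5,rmA), robot_in(rmA)}, require {ball_in(b1,rmA), free(right), robot_in(rmA)}
    → {ball_in(b1,rmA), ball_in(b4,rmA), ball_in(b5,rmA), free(right), robot_in(rmA)}

== RESULT ==
["ball_in(b1,rmA)", "ball_in(b4,rmA)", "ball_in(b5,rmA)", "free(right)", "robot_in(rmA)"]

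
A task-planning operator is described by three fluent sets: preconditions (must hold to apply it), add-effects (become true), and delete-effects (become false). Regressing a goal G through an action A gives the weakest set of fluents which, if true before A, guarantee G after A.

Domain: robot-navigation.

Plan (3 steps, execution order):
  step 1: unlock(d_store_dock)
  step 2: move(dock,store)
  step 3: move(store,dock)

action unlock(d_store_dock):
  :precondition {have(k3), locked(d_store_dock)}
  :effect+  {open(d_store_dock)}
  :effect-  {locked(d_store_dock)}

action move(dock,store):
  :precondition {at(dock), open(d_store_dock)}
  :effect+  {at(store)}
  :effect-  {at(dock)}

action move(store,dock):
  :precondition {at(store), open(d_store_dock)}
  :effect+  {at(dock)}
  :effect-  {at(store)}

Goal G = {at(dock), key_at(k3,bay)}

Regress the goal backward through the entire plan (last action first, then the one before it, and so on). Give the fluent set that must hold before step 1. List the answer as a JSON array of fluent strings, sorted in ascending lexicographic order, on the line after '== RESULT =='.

Regress step by step:
  through step 3 (move(store,dock)): drop {at(dock)}, keep {key_at(k3,bay)}, require {at(store), open(d_store_dock)}
    → {at(store), key_at(k3,bay), open(d_store_dock)}
  through step 2 (move(dock,store)): drop {at(store)}, keep {key_at(k3,bay), open(d_store_dock)}, require {at(dock), open(d_store_dock)}
    → {at(dock), key_at(k3,bay), open(d_store_dock)}
  through step 1 (unlock(d_store_dock)): drop {open(d_store_dock)}, keep {at(dock), key_at(k3,bay)}, require {have(k3), locked(d_store_dock)}
    → {at(dock), have(k3), key_at(k3,bay), locked(d_store_dock)}

== RESULT ==
["at(dock)", "have(k3)", "key_at(k3,bay)", "locked(d_store_dock)"]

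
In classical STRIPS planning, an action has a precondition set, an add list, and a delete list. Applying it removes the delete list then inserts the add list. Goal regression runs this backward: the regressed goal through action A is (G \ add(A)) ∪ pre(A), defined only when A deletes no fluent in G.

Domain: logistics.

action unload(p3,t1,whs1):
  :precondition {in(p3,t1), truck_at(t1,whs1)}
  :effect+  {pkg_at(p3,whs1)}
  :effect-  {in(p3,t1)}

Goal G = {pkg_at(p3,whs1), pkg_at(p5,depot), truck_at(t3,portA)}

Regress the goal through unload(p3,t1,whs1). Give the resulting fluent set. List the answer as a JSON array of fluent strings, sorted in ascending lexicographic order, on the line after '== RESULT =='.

Regress:
  G ∩ del = {}  (empty — regression defined)
  G \ add = {pkg_at(p3,whs1), pkg_at(p5,depot), truck_at(t3,portA)} \ {pkg_at(p3,whs1)} = {pkg_at(p5,depot), truck_at(t3,portA)}
  ∪ pre   = {pkg_at(p5,depot), truck_at(t3,portA)} ∪ {in(p3,t1), truck_at(t1,whs1)}
          = {in(p3,t1), pkg_at(p5,depot), truck_at(t1,whs1), truck_at(t3,portA)}

== RESULT ==
["in(p3,t1)", "pkg_at(p5,depot)", "truck_at(t1,whs1)", "truck_at(t3,portA)"]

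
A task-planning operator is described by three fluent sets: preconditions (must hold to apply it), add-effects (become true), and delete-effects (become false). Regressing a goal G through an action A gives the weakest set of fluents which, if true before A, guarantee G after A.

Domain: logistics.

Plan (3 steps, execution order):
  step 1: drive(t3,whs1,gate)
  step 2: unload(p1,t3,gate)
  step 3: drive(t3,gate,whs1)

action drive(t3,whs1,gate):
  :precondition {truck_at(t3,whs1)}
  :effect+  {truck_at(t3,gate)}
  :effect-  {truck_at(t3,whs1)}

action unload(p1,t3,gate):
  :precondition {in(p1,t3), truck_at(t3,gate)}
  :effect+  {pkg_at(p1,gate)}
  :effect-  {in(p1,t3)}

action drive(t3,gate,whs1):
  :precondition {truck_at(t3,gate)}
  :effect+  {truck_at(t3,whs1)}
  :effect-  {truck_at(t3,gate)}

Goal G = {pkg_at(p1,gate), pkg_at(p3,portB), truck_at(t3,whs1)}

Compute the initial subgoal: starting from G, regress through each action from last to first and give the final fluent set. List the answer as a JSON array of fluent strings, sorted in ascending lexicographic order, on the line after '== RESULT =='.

Work backward from the goal:
  through step 3 (drive(t3,gate,whs1)): drop {truck_at(t3,whs1)}, keep {pkg_at(p1,gate), pkg_at(p3,portB)}, require {truck_at(t3,gate)}
    → {pkg_at(p1,gate), pkg_at(p3,portB), truck_at(t3,gate)}
  through step 2 (unload(p1,t3,gate)): drop {pkg_at(p1,gate)}, keep {pkg_at(p3,portB), truck_at(t3,gate)}, require {in(p1,t3), truck_at(t3,gate)}
    → {in(p1,t3), pkg_at(p3,portB), truck_at(t3,gate)}
  through step 1 (drive(t3,whs1,gate)): drop {truck_at(t3,gate)}, keep {in(p1,t3), pkg_at(p3,portB)}, require {truck_at(t3,whs1)}
    → {in(p1,t3), pkg_at(p3,portB), truck_at(t3,whs1)}

== RESULT ==
["in(p1,t3)", "pkg_at(p3,portB)", "truck_at(t3,whs1)"]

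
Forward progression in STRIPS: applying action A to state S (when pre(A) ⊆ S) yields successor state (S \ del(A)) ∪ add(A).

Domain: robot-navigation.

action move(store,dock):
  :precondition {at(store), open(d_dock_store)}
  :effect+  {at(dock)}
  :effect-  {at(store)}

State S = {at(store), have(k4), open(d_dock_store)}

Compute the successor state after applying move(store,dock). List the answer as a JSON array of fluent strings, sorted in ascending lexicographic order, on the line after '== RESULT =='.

Compute (S \ del) ∪ add:
  pre ⊆ S: {at(store), open(d_dock_store)} ⊆ S  — applicable
  S \ del = {have(k4), open(d_dock_store)}
  ∪ add   = {at(dock), have(k4), open(d_dock_store)}

== RESULT ==
["at(dock)", "have(k4)", "open(d_dock_store)"]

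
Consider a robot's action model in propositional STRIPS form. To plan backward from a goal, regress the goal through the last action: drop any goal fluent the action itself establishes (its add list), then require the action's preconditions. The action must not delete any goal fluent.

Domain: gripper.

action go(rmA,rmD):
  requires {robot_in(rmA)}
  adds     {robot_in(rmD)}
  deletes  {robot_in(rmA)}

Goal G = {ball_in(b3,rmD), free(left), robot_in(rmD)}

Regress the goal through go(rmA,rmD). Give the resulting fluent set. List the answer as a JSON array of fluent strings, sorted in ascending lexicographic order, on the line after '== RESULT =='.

Compute (G \ add) ∪ pre:
  G ∩ del = {}  (empty — regression defined)
  G \ add = {ball_in(b3,rmD), free(left), robot_in(rmD)} \ {robot_in(rmD)} = {ball_in(b3,rmD), free(left)}
  ∪ pre   = {ball_in(b3,rmD), free(left)} ∪ {robot_in(rmA)}
          = {ball_in(b3,rmD), free(left), robot_in(rmA)}

== RESULT ==
["ball_in(b3,rmD)", "free(left)", "robot_in(rmA)"]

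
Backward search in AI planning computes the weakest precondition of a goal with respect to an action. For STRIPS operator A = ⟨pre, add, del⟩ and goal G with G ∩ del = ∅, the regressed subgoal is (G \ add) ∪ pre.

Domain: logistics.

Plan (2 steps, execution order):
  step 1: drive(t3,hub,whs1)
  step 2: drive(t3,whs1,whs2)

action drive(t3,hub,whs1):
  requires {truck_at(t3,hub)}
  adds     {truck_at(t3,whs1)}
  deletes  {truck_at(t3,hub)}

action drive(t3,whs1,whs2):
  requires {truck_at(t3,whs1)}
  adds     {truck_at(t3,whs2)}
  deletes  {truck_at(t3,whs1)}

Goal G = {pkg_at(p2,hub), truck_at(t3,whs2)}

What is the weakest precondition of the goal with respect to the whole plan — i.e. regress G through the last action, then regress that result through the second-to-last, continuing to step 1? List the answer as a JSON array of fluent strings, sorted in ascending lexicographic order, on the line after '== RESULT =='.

Work backward from the goal:
  through step 2 (drive(t3,whs1,whs2)): drop {truck_at(t3,whs2)}, keep {pkg_at(p2,hub)}, require {truck_at(t3,whs1)}
    → {pkg_at(p2,hub), truck_at(t3,whs1)}
  through step 1 (drive(t3,hub,whs1)): drop {truck_at(t3,whs1)}, keep {pkg_at(p2,hub)}, require {truck_at(t3,hub)}
    → {pkg_at(p2,hub), truck_at(t3,hub)}

== RESULT ==
["pkg_at(p2,hub)", "truck_at(t3,hub)"]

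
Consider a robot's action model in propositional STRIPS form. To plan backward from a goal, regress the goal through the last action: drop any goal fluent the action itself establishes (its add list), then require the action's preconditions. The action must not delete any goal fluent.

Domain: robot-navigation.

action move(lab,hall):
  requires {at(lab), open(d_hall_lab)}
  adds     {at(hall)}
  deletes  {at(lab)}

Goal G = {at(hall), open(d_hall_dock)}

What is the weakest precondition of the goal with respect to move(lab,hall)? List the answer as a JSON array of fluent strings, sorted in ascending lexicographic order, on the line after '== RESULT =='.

Compute (G \ add) ∪ pre:
  G ∩ del = {}  (empty — regression defined)
  G \ add = {at(hall), open(d_hall_dock)} \ {at(hall)} = {open(d_hall_dock)}
  ∪ pre   = {open(d_hall_dock)} ∪ {at(lab), open(d_hall_lab)}
          = {at(lab), open(d_hall_dock), open(d_hall_lab)}

== RESULT ==
["at(lab)", "open(d_hall_dock)", "open(d_hall_lab)"]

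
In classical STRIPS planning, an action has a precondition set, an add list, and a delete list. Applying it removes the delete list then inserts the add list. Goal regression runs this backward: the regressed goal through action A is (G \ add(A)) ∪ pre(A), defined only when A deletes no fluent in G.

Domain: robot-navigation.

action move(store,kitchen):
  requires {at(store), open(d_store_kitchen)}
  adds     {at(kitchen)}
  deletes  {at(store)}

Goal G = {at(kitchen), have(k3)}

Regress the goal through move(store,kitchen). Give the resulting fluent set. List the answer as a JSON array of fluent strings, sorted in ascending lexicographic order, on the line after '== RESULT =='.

Compute (G \ add) ∪ pre:
  G ∩ del = {}  (empty — regression defined)
  G \ add = {at(kitchen), have(k3)} \ {at(kitchen)} = {have(k3)}
  ∪ pre   = {have(k3)} ∪ {at(store), open(d_store_kitchen)}
          = {at(store), have(k3), open(d_store_kitchen)}

== RESULT ==
["at(store)", "have(k3)", "open(d_store_kitchen)"]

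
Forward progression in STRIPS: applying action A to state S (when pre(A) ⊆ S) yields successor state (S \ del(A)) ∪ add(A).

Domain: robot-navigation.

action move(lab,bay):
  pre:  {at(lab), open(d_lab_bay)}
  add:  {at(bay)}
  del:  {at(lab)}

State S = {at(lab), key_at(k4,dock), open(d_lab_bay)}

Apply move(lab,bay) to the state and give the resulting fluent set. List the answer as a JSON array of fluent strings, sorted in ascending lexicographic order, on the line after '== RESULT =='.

Compute (S \ del) ∪ add:
  pre ⊆ S: {at(lab), open(d_lab_bay)} ⊆ S  — applicable
  S \ del = {key_at(k4,dock), open(d_lab_bay)}
  ∪ add   = {at(bay), key_at(k4,dock), open(d_lab_bay)}

== RESULT ==
["at(bay)", "key_at(k4,dock)", "open(d_lab_bay)"]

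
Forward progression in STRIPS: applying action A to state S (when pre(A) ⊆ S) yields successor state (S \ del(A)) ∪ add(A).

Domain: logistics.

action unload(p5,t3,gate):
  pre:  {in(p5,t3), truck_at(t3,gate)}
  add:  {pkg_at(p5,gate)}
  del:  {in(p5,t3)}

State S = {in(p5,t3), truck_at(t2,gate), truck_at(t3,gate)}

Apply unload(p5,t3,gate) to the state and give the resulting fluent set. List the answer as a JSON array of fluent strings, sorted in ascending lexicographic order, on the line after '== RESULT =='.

Compute (S \ del) ∪ add:
  pre ⊆ S: {in(p5,t3), truck_at(t3,gate)} ⊆ S  — applicable
  S \ del = {truck_at(t2,gate), truck_at(t3,gate)}
  ∪ add   = {pkg_at(p5,gate), truck_at(t2,gate), truck_at(t3,gate)}

== RESULT ==
["pkg_at(p5,gate)", "truck_at(t2,gate)", "truck_at(t3,gate)"]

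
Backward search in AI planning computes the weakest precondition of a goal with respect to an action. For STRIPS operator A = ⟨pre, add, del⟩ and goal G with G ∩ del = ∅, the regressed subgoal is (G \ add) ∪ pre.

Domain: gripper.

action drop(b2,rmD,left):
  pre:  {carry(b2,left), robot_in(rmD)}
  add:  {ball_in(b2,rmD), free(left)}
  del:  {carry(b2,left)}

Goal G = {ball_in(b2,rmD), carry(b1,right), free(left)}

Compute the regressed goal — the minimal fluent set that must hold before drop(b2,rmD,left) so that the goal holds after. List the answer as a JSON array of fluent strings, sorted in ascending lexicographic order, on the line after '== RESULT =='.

Compute (G \ add) ∪ pre:
  G ∩ del = {}  (empty — regression defined)
  G \ add = {ball_in(b2,rmD), carry(b1,right), free(left)} \ {ball_in(b2,rmD), free(left)} = {carry(b1,right)}
  ∪ pre   = {carry(b1,right)} ∪ {carry(b2,left), robot_in(rmD)}
          = {carry(b1,right), carry(b2,left), robot_in(rmD)}

== RESULT ==
["carry(b1,right)", "carry(b2,left)", "robot_in(rmD)"]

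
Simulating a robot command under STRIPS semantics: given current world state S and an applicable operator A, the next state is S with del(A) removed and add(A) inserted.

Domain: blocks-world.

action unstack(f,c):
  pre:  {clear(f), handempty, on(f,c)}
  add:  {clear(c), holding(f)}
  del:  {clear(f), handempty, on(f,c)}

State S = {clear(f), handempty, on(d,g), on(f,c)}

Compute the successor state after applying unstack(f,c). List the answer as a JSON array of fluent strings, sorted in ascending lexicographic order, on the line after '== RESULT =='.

Progress:
  pre ⊆ S: {clear(f), handempty, on(f,c)} ⊆ S  — applicable
  S \ del = {on(d,g)}
  ∪ add   = {clear(c), holding(f), on(d,g)}

== RESULT ==
["clear(c)", "holding(f)", "on(d,g)"]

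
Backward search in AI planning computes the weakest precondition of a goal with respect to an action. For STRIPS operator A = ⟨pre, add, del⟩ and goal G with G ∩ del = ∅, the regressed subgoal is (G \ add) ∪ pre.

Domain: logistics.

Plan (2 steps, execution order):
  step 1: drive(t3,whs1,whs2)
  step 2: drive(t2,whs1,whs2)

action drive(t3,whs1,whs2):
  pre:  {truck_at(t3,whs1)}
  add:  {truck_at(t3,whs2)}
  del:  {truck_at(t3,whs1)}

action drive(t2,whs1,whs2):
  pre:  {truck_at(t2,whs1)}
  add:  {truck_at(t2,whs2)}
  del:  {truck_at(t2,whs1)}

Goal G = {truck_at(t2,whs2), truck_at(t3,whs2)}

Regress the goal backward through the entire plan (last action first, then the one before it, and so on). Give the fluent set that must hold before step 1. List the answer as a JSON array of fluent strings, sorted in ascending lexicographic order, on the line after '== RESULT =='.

Regress step by step:
  through step 2 (drive(t2,whs1,whs2)): drop {truck_at(t2,whs2)}, keep {truck_at(t3,whs2)}, require {truck_at(t2,whs1)}
    → {truck_at(t2,whs1), truck_at(t3,whs2)}
  through step 1 (drive(t3,whs1,whs2)): drop {truck_at(t3,whs2)}, keep {truck_at(t2,whs1)}, require {truck_at(t3,whs1)}
    → {truck_at(t2,whs1), truck_at(t3,whs1)}

== RESULT ==
["truck_at(t2,whs1)", "truck_at(t3,whs1)"]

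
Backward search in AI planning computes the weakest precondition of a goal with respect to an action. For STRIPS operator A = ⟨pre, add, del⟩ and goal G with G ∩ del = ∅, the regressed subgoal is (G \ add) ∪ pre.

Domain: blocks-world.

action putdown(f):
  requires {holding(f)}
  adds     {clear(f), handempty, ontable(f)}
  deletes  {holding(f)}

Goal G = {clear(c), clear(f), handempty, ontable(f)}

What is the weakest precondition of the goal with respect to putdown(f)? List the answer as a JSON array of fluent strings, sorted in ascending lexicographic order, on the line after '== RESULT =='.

Regress:
  G ∩ del = {}  (empty — regression defined)
  G \ add = {clear(c), clear(f), handempty, ontable(f)} \ {clear(f), handempty, ontable(f)} = {clear(c)}
  ∪ pre   = {clear(c)} ∪ {holding(f)}
          = {clear(c), holding(f)}

== RESULT ==
["clear(c)", "holding(f)"]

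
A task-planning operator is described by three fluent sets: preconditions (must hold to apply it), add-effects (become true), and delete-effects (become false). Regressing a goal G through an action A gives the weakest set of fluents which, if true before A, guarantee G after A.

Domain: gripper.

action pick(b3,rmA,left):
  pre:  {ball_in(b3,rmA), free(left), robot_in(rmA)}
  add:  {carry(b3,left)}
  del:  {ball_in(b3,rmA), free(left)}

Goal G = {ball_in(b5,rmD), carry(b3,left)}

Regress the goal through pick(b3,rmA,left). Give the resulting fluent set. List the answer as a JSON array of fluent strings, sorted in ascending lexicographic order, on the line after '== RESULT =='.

Compute (G \ add) ∪ pre:
  G ∩ del = {}  (empty — regression defined)
  G \ add = {ball_in(b5,rmD), carry(b3,left)} \ {carry(b3,left)} = {ball_in(b5,rmD)}
  ∪ pre   = {ball_in(b5,rmD)} ∪ {ball_in(b3,rmA), free(left), robot_in(rmA)}
          = {ball_in(b3,rmA), ball_in(b5,rmD), free(left), robot_in(rmA)}

== RESULT ==
["ball_in(b3,rmA)", "ball_in(b5,rmD)", "free(left)", "robot_in(rmA)"]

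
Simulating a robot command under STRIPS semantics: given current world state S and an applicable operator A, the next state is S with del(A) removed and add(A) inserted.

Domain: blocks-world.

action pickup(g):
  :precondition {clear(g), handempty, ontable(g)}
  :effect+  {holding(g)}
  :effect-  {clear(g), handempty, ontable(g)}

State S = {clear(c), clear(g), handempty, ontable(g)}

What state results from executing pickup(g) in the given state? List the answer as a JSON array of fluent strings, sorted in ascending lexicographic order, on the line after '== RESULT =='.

Compute (S \ del) ∪ add:
  pre ⊆ S: {clear(g), handempty, ontable(g)} ⊆ S  — applicable
  S \ del = {clear(c)}
  ∪ add   = {clear(c), holding(g)}

== RESULT ==
["clear(c)", "holding(g)"]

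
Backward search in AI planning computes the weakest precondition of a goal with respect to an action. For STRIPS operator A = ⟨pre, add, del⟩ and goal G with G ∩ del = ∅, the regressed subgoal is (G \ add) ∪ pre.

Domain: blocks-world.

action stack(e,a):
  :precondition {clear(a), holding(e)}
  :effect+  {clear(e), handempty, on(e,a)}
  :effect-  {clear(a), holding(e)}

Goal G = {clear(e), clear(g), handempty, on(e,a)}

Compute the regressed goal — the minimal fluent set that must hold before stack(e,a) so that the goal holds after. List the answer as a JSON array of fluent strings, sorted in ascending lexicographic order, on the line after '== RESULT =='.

Compute (G \ add) ∪ pre:
  G ∩ del = {}  (empty — regression defined)
  G \ add = {clear(e), clear(g), handempty, on(e,a)} \ {clear(e), handempty, on(e,a)} = {clear(g)}
  ∪ pre   = {clear(g)} ∪ {clear(a), holding(e)}
          = {clear(a), clear(g), holding(e)}

== RESULT ==
["clear(a)", "clear(g)", "holding(e)"]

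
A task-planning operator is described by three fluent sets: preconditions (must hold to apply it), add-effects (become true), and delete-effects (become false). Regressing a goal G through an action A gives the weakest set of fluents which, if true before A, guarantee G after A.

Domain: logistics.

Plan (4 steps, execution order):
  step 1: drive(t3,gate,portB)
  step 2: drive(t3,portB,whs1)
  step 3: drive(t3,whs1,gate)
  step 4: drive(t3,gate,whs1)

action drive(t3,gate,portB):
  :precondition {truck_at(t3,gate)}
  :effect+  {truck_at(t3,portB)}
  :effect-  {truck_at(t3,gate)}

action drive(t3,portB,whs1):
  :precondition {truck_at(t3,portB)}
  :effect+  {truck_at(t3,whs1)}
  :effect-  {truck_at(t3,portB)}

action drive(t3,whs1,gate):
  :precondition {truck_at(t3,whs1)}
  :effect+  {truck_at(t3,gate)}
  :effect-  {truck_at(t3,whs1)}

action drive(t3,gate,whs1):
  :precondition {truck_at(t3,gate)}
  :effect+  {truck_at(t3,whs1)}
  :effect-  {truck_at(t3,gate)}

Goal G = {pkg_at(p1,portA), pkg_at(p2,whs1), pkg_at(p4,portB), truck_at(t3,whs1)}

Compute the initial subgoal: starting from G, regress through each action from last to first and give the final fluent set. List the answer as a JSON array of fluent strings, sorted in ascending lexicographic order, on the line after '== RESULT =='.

Regress step by step:
  through step 4 (drive(t3,gate,whs1)): drop {truck_at(t3,whs1)}, keep {pkg_at(p1,portA), pkg_at(p2,whs1), pkg_at(p4,portB)}, require {truck_at(t3,gate)}
    → {pkg_at(p1,portA), pkg_at(p2,whs1), pkg_at(p4,portB), truck_at(t3,gate)}
  through step 3 (drive(t3,whs1,gate)): drop {truck_at(t3,gate)}, keep {pkg_at(p1,portA), pkg_at(p2,whs1), pkg_at(p4,portB)}, require {truck_at(t3,whs1)}
    → {pkg_at(p1,portA), pkg_at(p2,whs1), pkg_at(p4,portB), truck_at(t3,whs1)}
  through step 2 (drive(t3,portB,whs1)): drop {truck_at(t3,whs1)}, keep {pkg_at(p1,portA), pkg_at(p2,whs1), pkg_at(p4,portB)}, require {truck_at(t3,portB)}
    → {pkg_at(p1,portA), pkg_at(p2,whs1), pkg_at(p4,portB), truck_at(t3,portB)}
  through step 1 (drive(t3,gate,portB)): drop {truck_at(t3,portB)}, keep {pkg_at(p1,portA), pkg_at(p2,whs1), pkg_at(p4,portB)}, require {truck_at(t3,gate)}
    → {pkg_at(p1,portA), pkg_at(p2,whs1), pkg_at(p4,portB), truck_at(t3,gate)}

== RESULT ==
["pkg_at(p1,portA)", "pkg_at(p2,whs1)", "pkg_at(p4,portB)", "truck_at(t3,gate)"]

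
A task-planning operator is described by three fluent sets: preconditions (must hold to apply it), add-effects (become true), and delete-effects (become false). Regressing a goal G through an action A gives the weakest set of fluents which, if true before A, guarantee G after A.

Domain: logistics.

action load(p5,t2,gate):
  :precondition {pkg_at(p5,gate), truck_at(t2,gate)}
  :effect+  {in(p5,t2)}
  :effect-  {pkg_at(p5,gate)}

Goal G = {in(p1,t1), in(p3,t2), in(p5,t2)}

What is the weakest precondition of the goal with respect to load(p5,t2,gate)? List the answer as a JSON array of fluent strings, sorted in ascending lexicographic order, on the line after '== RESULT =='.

Compute (G \ add) ∪ pre:
  G ∩ del = {}  (empty — regression defined)
  G \ add = {in(p1,t1), in(p3,t2), in(p5,t2)} \ {in(p5,t2)} = {in(p1,t1), in(p3,t2)}
  ∪ pre   = {in(p1,t1), in(p3,t2)} ∪ {pkg_at(p5,gate), truck_at(t2,gate)}
          = {in(p1,t1), in(p3,t2), pkg_at(p5,gate), truck_at(t2,gate)}

== RESULT ==
["in(p1,t1)", "in(p3,t2)", "pkg_at(p5,gate)", "truck_at(t2,gate)"]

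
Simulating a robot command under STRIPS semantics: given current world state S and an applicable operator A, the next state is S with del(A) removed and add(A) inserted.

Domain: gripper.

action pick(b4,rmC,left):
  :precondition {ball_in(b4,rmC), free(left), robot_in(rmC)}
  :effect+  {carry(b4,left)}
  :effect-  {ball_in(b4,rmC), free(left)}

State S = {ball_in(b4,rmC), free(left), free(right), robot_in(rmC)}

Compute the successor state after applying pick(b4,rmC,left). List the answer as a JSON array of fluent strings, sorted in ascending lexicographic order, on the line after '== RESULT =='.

Progress:
  pre ⊆ S: {ball_in(b4,rmC), free(left), robot_in(rmC)} ⊆ S  — applicable
  S \ del = {free(right), robot_in(rmC)}
  ∪ add   = {carry(b4,left), free(right), robot_in(rmC)}

== RESULT ==
["carry(b4,left)", "free(right)", "robot_in(rmC)"]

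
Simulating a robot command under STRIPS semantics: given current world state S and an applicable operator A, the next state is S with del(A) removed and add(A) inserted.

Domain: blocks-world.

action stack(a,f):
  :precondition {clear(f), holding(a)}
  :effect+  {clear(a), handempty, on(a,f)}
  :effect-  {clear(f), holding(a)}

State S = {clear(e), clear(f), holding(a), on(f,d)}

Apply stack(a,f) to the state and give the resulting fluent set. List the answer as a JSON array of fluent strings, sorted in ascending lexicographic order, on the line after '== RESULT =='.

Compute (S \ del) ∪ add:
  pre ⊆ S: {clear(f), holding(a)} ⊆ S  — applicable
  S \ del = {clear(e), on(f,d)}
  ∪ add   = {clear(a), clear(e), handempty, on(a,f), on(f,d)}

== RESULT ==
["clear(a)", "clear(e)", "handempty", "on(a,f)", "on(f,d)"]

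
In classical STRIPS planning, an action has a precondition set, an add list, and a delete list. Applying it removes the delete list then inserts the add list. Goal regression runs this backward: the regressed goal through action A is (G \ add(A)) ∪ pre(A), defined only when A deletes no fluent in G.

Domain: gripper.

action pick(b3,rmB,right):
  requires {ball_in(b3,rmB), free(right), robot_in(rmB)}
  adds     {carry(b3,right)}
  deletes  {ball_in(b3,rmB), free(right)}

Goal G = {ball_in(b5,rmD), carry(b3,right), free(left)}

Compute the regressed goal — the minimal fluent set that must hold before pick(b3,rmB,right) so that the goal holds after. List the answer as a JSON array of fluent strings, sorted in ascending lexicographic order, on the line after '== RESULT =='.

Compute (G \ add) ∪ pre:
  G ∩ del = {}  (empty — regression defined)
  G \ add = {ball_in(b5,rmD), carry(b3,right), free(left)} \ {carry(b3,right)} = {ball_in(b5,rmD), free(left)}
  ∪ pre   = {ball_in(b5,rmD), free(left)} ∪ {ball_in(b3,rmB), free(right), robot_in(rmB)}
          = {ball_in(b3,rmB), ball_in(b5,rmD), free(left), free(right), robot_in(rmB)}

== RESULT ==
["ball_in(b3,rmB)", "ball_in(b5,rmD)", "free(left)", "free(right)", "robot_in(rmB)"]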